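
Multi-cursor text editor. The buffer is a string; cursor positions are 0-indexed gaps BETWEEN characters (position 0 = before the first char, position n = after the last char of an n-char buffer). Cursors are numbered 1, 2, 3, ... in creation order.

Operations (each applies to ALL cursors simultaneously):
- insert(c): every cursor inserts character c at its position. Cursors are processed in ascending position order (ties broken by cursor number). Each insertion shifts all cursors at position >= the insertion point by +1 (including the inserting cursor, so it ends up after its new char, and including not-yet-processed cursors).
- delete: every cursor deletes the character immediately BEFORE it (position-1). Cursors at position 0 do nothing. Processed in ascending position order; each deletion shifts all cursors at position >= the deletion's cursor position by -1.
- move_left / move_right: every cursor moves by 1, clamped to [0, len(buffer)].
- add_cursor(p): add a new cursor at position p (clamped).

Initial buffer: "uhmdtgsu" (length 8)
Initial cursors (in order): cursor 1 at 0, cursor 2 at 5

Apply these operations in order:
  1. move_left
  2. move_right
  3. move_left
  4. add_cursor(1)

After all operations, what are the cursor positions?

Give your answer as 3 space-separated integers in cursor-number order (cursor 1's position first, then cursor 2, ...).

Answer: 0 4 1

Derivation:
After op 1 (move_left): buffer="uhmdtgsu" (len 8), cursors c1@0 c2@4, authorship ........
After op 2 (move_right): buffer="uhmdtgsu" (len 8), cursors c1@1 c2@5, authorship ........
After op 3 (move_left): buffer="uhmdtgsu" (len 8), cursors c1@0 c2@4, authorship ........
After op 4 (add_cursor(1)): buffer="uhmdtgsu" (len 8), cursors c1@0 c3@1 c2@4, authorship ........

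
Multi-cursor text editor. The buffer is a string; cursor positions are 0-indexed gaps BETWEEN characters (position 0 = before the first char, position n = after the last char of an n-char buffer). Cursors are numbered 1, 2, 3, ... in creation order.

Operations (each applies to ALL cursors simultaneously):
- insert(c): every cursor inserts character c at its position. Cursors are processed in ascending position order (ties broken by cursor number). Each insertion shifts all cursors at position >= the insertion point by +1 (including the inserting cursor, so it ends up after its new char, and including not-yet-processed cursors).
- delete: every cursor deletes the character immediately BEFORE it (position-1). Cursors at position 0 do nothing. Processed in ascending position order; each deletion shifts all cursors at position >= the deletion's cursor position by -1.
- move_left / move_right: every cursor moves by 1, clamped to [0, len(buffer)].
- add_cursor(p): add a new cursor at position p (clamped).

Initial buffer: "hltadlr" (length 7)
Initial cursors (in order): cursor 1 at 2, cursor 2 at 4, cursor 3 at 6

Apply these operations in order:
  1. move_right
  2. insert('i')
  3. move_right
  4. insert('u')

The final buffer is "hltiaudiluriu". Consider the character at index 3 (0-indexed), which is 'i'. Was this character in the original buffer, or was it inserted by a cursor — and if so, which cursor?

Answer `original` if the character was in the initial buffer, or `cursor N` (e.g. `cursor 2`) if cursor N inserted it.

After op 1 (move_right): buffer="hltadlr" (len 7), cursors c1@3 c2@5 c3@7, authorship .......
After op 2 (insert('i')): buffer="hltiadilri" (len 10), cursors c1@4 c2@7 c3@10, authorship ...1..2..3
After op 3 (move_right): buffer="hltiadilri" (len 10), cursors c1@5 c2@8 c3@10, authorship ...1..2..3
After op 4 (insert('u')): buffer="hltiaudiluriu" (len 13), cursors c1@6 c2@10 c3@13, authorship ...1.1.2.2.33
Authorship (.=original, N=cursor N): . . . 1 . 1 . 2 . 2 . 3 3
Index 3: author = 1

Answer: cursor 1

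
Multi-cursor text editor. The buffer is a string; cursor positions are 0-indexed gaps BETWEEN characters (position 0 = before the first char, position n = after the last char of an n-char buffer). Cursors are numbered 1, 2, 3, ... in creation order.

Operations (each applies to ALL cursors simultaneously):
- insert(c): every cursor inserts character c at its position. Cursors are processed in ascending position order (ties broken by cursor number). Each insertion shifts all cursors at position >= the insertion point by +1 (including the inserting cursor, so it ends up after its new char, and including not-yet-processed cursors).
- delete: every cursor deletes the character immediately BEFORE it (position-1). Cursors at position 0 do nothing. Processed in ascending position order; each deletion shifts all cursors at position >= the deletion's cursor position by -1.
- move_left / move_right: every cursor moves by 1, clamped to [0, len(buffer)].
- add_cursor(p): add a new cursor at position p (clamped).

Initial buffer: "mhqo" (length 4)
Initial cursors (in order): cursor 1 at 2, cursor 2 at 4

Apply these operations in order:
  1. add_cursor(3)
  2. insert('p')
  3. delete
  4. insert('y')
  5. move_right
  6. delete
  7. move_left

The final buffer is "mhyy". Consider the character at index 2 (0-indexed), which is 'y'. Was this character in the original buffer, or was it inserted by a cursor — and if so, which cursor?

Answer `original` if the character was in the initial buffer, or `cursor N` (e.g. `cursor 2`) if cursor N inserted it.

After op 1 (add_cursor(3)): buffer="mhqo" (len 4), cursors c1@2 c3@3 c2@4, authorship ....
After op 2 (insert('p')): buffer="mhpqpop" (len 7), cursors c1@3 c3@5 c2@7, authorship ..1.3.2
After op 3 (delete): buffer="mhqo" (len 4), cursors c1@2 c3@3 c2@4, authorship ....
After op 4 (insert('y')): buffer="mhyqyoy" (len 7), cursors c1@3 c3@5 c2@7, authorship ..1.3.2
After op 5 (move_right): buffer="mhyqyoy" (len 7), cursors c1@4 c3@6 c2@7, authorship ..1.3.2
After op 6 (delete): buffer="mhyy" (len 4), cursors c1@3 c2@4 c3@4, authorship ..13
After op 7 (move_left): buffer="mhyy" (len 4), cursors c1@2 c2@3 c3@3, authorship ..13
Authorship (.=original, N=cursor N): . . 1 3
Index 2: author = 1

Answer: cursor 1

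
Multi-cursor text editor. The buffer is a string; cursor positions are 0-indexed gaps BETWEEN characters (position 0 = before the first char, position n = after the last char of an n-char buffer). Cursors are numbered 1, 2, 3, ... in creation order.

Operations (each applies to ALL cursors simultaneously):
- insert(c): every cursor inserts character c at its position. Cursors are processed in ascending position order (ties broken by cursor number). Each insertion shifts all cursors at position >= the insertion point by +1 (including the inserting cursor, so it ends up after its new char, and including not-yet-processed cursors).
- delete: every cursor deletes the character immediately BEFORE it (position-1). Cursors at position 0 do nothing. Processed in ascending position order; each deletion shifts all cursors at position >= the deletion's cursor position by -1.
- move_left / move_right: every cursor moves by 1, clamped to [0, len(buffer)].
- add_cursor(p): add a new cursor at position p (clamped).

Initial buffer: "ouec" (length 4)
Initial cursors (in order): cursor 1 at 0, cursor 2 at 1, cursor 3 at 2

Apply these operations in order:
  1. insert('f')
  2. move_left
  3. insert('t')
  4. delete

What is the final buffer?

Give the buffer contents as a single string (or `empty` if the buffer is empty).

Answer: fofufec

Derivation:
After op 1 (insert('f')): buffer="fofufec" (len 7), cursors c1@1 c2@3 c3@5, authorship 1.2.3..
After op 2 (move_left): buffer="fofufec" (len 7), cursors c1@0 c2@2 c3@4, authorship 1.2.3..
After op 3 (insert('t')): buffer="tfotfutfec" (len 10), cursors c1@1 c2@4 c3@7, authorship 11.22.33..
After op 4 (delete): buffer="fofufec" (len 7), cursors c1@0 c2@2 c3@4, authorship 1.2.3..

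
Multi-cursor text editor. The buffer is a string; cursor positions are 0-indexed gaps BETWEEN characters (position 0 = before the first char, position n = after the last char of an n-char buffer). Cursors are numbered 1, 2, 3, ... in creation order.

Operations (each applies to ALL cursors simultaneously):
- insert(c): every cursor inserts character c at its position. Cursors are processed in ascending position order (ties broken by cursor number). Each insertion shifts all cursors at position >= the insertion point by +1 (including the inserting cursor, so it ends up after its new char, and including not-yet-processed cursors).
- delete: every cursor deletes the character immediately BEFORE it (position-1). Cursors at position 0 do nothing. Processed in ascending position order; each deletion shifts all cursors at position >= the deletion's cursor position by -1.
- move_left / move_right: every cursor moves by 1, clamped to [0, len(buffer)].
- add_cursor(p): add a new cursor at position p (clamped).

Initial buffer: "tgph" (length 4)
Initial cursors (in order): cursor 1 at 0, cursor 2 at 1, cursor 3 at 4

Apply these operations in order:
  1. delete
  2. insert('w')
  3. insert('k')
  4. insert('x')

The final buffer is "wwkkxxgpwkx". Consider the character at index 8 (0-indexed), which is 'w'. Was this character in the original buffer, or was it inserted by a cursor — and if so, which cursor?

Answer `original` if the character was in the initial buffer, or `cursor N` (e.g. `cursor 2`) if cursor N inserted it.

Answer: cursor 3

Derivation:
After op 1 (delete): buffer="gp" (len 2), cursors c1@0 c2@0 c3@2, authorship ..
After op 2 (insert('w')): buffer="wwgpw" (len 5), cursors c1@2 c2@2 c3@5, authorship 12..3
After op 3 (insert('k')): buffer="wwkkgpwk" (len 8), cursors c1@4 c2@4 c3@8, authorship 1212..33
After op 4 (insert('x')): buffer="wwkkxxgpwkx" (len 11), cursors c1@6 c2@6 c3@11, authorship 121212..333
Authorship (.=original, N=cursor N): 1 2 1 2 1 2 . . 3 3 3
Index 8: author = 3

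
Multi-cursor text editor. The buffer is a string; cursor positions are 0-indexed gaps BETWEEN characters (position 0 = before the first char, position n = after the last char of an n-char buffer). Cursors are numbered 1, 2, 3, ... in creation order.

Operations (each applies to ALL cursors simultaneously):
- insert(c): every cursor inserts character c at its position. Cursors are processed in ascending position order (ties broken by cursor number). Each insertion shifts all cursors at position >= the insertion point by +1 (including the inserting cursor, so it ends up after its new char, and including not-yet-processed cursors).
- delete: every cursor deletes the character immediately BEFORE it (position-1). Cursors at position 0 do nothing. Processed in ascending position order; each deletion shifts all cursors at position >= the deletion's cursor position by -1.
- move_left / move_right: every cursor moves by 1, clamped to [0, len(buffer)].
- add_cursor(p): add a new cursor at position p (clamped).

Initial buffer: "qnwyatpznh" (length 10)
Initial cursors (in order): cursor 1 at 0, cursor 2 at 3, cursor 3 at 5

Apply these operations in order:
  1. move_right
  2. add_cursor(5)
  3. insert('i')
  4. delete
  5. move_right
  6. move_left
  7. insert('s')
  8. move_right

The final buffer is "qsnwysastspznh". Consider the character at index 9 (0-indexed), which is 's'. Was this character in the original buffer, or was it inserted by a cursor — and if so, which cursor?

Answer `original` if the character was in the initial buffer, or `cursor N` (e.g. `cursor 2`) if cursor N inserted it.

After op 1 (move_right): buffer="qnwyatpznh" (len 10), cursors c1@1 c2@4 c3@6, authorship ..........
After op 2 (add_cursor(5)): buffer="qnwyatpznh" (len 10), cursors c1@1 c2@4 c4@5 c3@6, authorship ..........
After op 3 (insert('i')): buffer="qinwyiaitipznh" (len 14), cursors c1@2 c2@6 c4@8 c3@10, authorship .1...2.4.3....
After op 4 (delete): buffer="qnwyatpznh" (len 10), cursors c1@1 c2@4 c4@5 c3@6, authorship ..........
After op 5 (move_right): buffer="qnwyatpznh" (len 10), cursors c1@2 c2@5 c4@6 c3@7, authorship ..........
After op 6 (move_left): buffer="qnwyatpznh" (len 10), cursors c1@1 c2@4 c4@5 c3@6, authorship ..........
After op 7 (insert('s')): buffer="qsnwysastspznh" (len 14), cursors c1@2 c2@6 c4@8 c3@10, authorship .1...2.4.3....
After op 8 (move_right): buffer="qsnwysastspznh" (len 14), cursors c1@3 c2@7 c4@9 c3@11, authorship .1...2.4.3....
Authorship (.=original, N=cursor N): . 1 . . . 2 . 4 . 3 . . . .
Index 9: author = 3

Answer: cursor 3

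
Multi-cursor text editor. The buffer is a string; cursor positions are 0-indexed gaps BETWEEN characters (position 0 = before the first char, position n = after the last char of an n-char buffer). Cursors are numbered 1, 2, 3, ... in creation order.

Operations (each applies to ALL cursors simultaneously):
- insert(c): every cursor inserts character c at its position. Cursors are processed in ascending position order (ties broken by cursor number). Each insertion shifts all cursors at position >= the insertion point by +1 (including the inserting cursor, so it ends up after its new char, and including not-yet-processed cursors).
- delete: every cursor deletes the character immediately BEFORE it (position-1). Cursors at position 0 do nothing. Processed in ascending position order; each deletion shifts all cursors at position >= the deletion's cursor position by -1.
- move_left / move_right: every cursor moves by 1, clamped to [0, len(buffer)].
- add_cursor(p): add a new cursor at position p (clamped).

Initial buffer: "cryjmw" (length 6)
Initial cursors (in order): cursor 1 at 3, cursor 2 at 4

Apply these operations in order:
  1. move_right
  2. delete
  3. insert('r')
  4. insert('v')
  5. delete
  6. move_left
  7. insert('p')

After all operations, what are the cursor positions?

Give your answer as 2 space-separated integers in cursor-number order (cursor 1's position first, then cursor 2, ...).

Answer: 6 6

Derivation:
After op 1 (move_right): buffer="cryjmw" (len 6), cursors c1@4 c2@5, authorship ......
After op 2 (delete): buffer="cryw" (len 4), cursors c1@3 c2@3, authorship ....
After op 3 (insert('r')): buffer="cryrrw" (len 6), cursors c1@5 c2@5, authorship ...12.
After op 4 (insert('v')): buffer="cryrrvvw" (len 8), cursors c1@7 c2@7, authorship ...1212.
After op 5 (delete): buffer="cryrrw" (len 6), cursors c1@5 c2@5, authorship ...12.
After op 6 (move_left): buffer="cryrrw" (len 6), cursors c1@4 c2@4, authorship ...12.
After op 7 (insert('p')): buffer="cryrpprw" (len 8), cursors c1@6 c2@6, authorship ...1122.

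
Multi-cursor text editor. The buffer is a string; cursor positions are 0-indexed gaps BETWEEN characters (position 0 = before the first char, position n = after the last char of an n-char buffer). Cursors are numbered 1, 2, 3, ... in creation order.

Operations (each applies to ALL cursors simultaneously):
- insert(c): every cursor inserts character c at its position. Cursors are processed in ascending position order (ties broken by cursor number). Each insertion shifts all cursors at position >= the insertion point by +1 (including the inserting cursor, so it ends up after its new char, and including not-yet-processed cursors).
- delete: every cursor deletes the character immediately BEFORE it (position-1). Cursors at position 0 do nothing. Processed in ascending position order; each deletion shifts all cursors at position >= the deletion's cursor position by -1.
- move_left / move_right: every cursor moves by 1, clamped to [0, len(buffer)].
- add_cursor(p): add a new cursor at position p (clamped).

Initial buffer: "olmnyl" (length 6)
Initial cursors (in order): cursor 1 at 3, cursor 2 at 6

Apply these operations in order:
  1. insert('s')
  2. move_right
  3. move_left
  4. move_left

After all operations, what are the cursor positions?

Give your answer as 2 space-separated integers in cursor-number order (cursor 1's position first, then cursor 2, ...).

After op 1 (insert('s')): buffer="olmsnyls" (len 8), cursors c1@4 c2@8, authorship ...1...2
After op 2 (move_right): buffer="olmsnyls" (len 8), cursors c1@5 c2@8, authorship ...1...2
After op 3 (move_left): buffer="olmsnyls" (len 8), cursors c1@4 c2@7, authorship ...1...2
After op 4 (move_left): buffer="olmsnyls" (len 8), cursors c1@3 c2@6, authorship ...1...2

Answer: 3 6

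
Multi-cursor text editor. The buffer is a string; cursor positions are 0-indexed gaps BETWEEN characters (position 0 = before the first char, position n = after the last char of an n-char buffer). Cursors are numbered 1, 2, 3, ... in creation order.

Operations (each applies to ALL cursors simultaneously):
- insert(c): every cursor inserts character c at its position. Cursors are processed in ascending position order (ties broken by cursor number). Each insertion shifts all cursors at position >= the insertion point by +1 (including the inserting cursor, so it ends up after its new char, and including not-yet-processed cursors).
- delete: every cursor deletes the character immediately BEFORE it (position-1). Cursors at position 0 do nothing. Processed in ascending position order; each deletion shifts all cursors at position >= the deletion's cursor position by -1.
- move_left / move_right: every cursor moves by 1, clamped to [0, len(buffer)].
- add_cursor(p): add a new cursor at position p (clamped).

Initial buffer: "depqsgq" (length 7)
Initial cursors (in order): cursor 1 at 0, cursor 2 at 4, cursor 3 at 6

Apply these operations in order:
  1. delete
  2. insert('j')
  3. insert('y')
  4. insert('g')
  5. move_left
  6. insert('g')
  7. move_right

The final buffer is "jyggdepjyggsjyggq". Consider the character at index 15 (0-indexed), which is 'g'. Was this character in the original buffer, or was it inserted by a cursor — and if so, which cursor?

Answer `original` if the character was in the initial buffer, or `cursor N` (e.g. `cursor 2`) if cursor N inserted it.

After op 1 (delete): buffer="depsq" (len 5), cursors c1@0 c2@3 c3@4, authorship .....
After op 2 (insert('j')): buffer="jdepjsjq" (len 8), cursors c1@1 c2@5 c3@7, authorship 1...2.3.
After op 3 (insert('y')): buffer="jydepjysjyq" (len 11), cursors c1@2 c2@7 c3@10, authorship 11...22.33.
After op 4 (insert('g')): buffer="jygdepjygsjygq" (len 14), cursors c1@3 c2@9 c3@13, authorship 111...222.333.
After op 5 (move_left): buffer="jygdepjygsjygq" (len 14), cursors c1@2 c2@8 c3@12, authorship 111...222.333.
After op 6 (insert('g')): buffer="jyggdepjyggsjyggq" (len 17), cursors c1@3 c2@10 c3@15, authorship 1111...2222.3333.
After op 7 (move_right): buffer="jyggdepjyggsjyggq" (len 17), cursors c1@4 c2@11 c3@16, authorship 1111...2222.3333.
Authorship (.=original, N=cursor N): 1 1 1 1 . . . 2 2 2 2 . 3 3 3 3 .
Index 15: author = 3

Answer: cursor 3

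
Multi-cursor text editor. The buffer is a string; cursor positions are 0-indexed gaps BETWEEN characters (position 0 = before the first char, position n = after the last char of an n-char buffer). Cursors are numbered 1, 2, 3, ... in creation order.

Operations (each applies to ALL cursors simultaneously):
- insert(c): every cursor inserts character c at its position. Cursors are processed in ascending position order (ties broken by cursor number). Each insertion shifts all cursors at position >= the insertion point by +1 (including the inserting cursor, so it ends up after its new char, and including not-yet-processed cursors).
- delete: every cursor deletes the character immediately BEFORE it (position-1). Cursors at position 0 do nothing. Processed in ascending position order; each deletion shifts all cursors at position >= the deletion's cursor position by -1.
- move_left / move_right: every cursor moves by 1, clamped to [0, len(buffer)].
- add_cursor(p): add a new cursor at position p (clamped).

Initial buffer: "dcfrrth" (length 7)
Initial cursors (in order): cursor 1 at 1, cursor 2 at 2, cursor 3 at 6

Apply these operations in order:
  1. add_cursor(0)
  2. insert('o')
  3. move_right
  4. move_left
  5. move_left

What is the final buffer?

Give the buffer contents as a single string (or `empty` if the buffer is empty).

After op 1 (add_cursor(0)): buffer="dcfrrth" (len 7), cursors c4@0 c1@1 c2@2 c3@6, authorship .......
After op 2 (insert('o')): buffer="odocofrrtoh" (len 11), cursors c4@1 c1@3 c2@5 c3@10, authorship 4.1.2....3.
After op 3 (move_right): buffer="odocofrrtoh" (len 11), cursors c4@2 c1@4 c2@6 c3@11, authorship 4.1.2....3.
After op 4 (move_left): buffer="odocofrrtoh" (len 11), cursors c4@1 c1@3 c2@5 c3@10, authorship 4.1.2....3.
After op 5 (move_left): buffer="odocofrrtoh" (len 11), cursors c4@0 c1@2 c2@4 c3@9, authorship 4.1.2....3.

Answer: odocofrrtoh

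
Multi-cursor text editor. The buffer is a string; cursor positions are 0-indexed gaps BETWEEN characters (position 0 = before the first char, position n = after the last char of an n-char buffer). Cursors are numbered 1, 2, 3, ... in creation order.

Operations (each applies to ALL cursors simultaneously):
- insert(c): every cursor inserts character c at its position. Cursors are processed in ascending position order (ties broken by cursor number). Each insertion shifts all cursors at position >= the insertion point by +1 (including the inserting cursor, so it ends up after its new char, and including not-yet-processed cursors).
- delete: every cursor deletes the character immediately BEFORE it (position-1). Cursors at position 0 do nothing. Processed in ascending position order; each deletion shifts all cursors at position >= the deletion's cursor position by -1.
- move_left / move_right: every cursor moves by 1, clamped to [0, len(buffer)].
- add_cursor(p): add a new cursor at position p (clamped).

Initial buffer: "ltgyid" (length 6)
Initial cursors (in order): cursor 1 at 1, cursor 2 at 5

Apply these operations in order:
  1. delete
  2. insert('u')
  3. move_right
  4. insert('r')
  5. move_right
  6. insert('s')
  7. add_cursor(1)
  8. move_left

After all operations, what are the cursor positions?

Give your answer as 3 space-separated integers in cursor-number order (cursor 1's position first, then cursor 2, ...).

Answer: 4 9 0

Derivation:
After op 1 (delete): buffer="tgyd" (len 4), cursors c1@0 c2@3, authorship ....
After op 2 (insert('u')): buffer="utgyud" (len 6), cursors c1@1 c2@5, authorship 1...2.
After op 3 (move_right): buffer="utgyud" (len 6), cursors c1@2 c2@6, authorship 1...2.
After op 4 (insert('r')): buffer="utrgyudr" (len 8), cursors c1@3 c2@8, authorship 1.1..2.2
After op 5 (move_right): buffer="utrgyudr" (len 8), cursors c1@4 c2@8, authorship 1.1..2.2
After op 6 (insert('s')): buffer="utrgsyudrs" (len 10), cursors c1@5 c2@10, authorship 1.1.1.2.22
After op 7 (add_cursor(1)): buffer="utrgsyudrs" (len 10), cursors c3@1 c1@5 c2@10, authorship 1.1.1.2.22
After op 8 (move_left): buffer="utrgsyudrs" (len 10), cursors c3@0 c1@4 c2@9, authorship 1.1.1.2.22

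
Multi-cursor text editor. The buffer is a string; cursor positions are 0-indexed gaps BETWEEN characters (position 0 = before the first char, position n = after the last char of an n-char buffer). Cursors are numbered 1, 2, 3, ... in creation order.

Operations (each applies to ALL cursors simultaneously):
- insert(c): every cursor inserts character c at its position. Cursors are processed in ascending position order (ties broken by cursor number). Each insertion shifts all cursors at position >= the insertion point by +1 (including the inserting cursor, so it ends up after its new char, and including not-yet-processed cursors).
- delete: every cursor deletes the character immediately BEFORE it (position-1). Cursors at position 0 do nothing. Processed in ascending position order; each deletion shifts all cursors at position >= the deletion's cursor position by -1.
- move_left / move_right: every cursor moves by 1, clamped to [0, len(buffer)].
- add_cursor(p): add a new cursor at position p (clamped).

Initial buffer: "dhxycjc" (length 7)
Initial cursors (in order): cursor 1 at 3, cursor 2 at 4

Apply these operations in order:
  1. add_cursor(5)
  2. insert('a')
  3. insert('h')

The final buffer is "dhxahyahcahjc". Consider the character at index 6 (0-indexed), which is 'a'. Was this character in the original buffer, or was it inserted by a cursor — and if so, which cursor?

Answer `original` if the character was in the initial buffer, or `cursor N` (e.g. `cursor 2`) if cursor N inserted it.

After op 1 (add_cursor(5)): buffer="dhxycjc" (len 7), cursors c1@3 c2@4 c3@5, authorship .......
After op 2 (insert('a')): buffer="dhxayacajc" (len 10), cursors c1@4 c2@6 c3@8, authorship ...1.2.3..
After op 3 (insert('h')): buffer="dhxahyahcahjc" (len 13), cursors c1@5 c2@8 c3@11, authorship ...11.22.33..
Authorship (.=original, N=cursor N): . . . 1 1 . 2 2 . 3 3 . .
Index 6: author = 2

Answer: cursor 2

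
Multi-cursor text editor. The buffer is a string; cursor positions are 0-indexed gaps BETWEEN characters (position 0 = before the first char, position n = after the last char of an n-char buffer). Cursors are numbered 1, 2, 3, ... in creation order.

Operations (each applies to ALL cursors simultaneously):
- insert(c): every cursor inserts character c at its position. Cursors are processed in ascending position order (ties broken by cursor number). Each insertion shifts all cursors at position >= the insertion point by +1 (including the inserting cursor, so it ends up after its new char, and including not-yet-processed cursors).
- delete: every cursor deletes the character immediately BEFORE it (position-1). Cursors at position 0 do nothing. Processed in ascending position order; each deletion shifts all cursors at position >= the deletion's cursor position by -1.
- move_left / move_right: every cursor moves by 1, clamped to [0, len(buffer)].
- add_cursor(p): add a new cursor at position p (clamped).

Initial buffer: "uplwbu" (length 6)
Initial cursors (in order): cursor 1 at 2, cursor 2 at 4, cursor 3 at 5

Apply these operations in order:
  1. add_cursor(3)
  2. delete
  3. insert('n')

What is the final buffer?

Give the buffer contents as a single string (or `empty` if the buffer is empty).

Answer: unnnnu

Derivation:
After op 1 (add_cursor(3)): buffer="uplwbu" (len 6), cursors c1@2 c4@3 c2@4 c3@5, authorship ......
After op 2 (delete): buffer="uu" (len 2), cursors c1@1 c2@1 c3@1 c4@1, authorship ..
After op 3 (insert('n')): buffer="unnnnu" (len 6), cursors c1@5 c2@5 c3@5 c4@5, authorship .1234.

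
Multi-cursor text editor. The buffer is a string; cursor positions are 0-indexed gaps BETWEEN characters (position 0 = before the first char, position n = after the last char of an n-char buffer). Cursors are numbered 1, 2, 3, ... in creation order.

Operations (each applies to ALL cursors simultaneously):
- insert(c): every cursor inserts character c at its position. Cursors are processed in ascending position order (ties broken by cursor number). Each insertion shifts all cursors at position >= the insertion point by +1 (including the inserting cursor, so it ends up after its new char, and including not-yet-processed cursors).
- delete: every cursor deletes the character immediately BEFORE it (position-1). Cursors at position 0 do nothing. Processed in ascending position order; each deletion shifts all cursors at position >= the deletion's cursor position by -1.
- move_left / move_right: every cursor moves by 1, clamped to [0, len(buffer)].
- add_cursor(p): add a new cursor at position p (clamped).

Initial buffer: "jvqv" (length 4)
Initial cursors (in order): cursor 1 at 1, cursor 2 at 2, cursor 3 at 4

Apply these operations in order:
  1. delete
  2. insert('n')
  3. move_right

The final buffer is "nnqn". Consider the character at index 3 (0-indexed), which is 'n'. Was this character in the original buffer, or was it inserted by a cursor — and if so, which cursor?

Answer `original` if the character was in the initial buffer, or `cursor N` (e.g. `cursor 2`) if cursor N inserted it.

Answer: cursor 3

Derivation:
After op 1 (delete): buffer="q" (len 1), cursors c1@0 c2@0 c3@1, authorship .
After op 2 (insert('n')): buffer="nnqn" (len 4), cursors c1@2 c2@2 c3@4, authorship 12.3
After op 3 (move_right): buffer="nnqn" (len 4), cursors c1@3 c2@3 c3@4, authorship 12.3
Authorship (.=original, N=cursor N): 1 2 . 3
Index 3: author = 3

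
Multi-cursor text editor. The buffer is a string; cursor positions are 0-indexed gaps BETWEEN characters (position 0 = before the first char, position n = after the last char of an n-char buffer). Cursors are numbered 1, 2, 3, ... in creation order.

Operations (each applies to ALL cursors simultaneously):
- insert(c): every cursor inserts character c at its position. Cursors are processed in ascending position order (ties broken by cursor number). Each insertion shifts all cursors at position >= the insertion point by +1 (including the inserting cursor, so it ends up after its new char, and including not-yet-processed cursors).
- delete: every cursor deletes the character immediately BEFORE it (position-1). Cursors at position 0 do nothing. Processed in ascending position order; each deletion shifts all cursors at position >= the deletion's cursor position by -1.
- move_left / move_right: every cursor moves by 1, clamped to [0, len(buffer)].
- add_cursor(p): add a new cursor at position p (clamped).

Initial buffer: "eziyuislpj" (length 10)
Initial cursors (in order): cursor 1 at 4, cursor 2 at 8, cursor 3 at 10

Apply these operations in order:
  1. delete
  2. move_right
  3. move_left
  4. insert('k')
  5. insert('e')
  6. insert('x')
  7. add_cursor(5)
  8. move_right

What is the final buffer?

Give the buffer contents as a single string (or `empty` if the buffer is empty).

After op 1 (delete): buffer="eziuisp" (len 7), cursors c1@3 c2@6 c3@7, authorship .......
After op 2 (move_right): buffer="eziuisp" (len 7), cursors c1@4 c2@7 c3@7, authorship .......
After op 3 (move_left): buffer="eziuisp" (len 7), cursors c1@3 c2@6 c3@6, authorship .......
After op 4 (insert('k')): buffer="ezikuiskkp" (len 10), cursors c1@4 c2@9 c3@9, authorship ...1...23.
After op 5 (insert('e')): buffer="ezikeuiskkeep" (len 13), cursors c1@5 c2@12 c3@12, authorship ...11...2323.
After op 6 (insert('x')): buffer="ezikexuiskkeexxp" (len 16), cursors c1@6 c2@15 c3@15, authorship ...111...232323.
After op 7 (add_cursor(5)): buffer="ezikexuiskkeexxp" (len 16), cursors c4@5 c1@6 c2@15 c3@15, authorship ...111...232323.
After op 8 (move_right): buffer="ezikexuiskkeexxp" (len 16), cursors c4@6 c1@7 c2@16 c3@16, authorship ...111...232323.

Answer: ezikexuiskkeexxp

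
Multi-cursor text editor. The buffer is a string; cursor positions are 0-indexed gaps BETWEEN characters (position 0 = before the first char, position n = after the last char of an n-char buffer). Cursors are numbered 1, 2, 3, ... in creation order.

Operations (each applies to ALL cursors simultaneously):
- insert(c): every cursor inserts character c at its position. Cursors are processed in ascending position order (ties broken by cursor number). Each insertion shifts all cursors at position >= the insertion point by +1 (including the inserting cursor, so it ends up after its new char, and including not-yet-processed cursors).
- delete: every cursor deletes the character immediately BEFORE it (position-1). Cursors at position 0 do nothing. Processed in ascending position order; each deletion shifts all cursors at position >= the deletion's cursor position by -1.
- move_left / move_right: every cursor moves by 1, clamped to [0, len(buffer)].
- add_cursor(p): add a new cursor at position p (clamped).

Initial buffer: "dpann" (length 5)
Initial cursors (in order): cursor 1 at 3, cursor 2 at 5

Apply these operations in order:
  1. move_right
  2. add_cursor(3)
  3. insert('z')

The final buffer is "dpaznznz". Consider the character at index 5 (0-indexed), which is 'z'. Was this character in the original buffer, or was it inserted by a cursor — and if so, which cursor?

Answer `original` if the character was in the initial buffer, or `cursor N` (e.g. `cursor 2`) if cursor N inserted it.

After op 1 (move_right): buffer="dpann" (len 5), cursors c1@4 c2@5, authorship .....
After op 2 (add_cursor(3)): buffer="dpann" (len 5), cursors c3@3 c1@4 c2@5, authorship .....
After op 3 (insert('z')): buffer="dpaznznz" (len 8), cursors c3@4 c1@6 c2@8, authorship ...3.1.2
Authorship (.=original, N=cursor N): . . . 3 . 1 . 2
Index 5: author = 1

Answer: cursor 1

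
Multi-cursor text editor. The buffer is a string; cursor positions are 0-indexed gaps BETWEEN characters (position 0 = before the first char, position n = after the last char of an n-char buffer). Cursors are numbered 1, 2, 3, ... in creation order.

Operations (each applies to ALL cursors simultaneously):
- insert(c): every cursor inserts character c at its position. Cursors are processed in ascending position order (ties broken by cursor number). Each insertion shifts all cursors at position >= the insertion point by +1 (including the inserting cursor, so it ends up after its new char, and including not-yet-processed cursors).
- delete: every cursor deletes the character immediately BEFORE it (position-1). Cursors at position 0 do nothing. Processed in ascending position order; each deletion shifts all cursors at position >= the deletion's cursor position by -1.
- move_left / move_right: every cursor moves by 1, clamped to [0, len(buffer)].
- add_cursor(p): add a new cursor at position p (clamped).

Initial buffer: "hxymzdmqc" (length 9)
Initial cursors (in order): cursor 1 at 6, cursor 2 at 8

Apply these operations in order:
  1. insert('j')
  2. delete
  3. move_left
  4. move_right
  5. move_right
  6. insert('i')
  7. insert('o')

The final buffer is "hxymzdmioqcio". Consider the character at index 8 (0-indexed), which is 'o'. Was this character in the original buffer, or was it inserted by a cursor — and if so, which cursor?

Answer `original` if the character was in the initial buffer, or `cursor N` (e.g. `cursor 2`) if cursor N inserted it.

Answer: cursor 1

Derivation:
After op 1 (insert('j')): buffer="hxymzdjmqjc" (len 11), cursors c1@7 c2@10, authorship ......1..2.
After op 2 (delete): buffer="hxymzdmqc" (len 9), cursors c1@6 c2@8, authorship .........
After op 3 (move_left): buffer="hxymzdmqc" (len 9), cursors c1@5 c2@7, authorship .........
After op 4 (move_right): buffer="hxymzdmqc" (len 9), cursors c1@6 c2@8, authorship .........
After op 5 (move_right): buffer="hxymzdmqc" (len 9), cursors c1@7 c2@9, authorship .........
After op 6 (insert('i')): buffer="hxymzdmiqci" (len 11), cursors c1@8 c2@11, authorship .......1..2
After op 7 (insert('o')): buffer="hxymzdmioqcio" (len 13), cursors c1@9 c2@13, authorship .......11..22
Authorship (.=original, N=cursor N): . . . . . . . 1 1 . . 2 2
Index 8: author = 1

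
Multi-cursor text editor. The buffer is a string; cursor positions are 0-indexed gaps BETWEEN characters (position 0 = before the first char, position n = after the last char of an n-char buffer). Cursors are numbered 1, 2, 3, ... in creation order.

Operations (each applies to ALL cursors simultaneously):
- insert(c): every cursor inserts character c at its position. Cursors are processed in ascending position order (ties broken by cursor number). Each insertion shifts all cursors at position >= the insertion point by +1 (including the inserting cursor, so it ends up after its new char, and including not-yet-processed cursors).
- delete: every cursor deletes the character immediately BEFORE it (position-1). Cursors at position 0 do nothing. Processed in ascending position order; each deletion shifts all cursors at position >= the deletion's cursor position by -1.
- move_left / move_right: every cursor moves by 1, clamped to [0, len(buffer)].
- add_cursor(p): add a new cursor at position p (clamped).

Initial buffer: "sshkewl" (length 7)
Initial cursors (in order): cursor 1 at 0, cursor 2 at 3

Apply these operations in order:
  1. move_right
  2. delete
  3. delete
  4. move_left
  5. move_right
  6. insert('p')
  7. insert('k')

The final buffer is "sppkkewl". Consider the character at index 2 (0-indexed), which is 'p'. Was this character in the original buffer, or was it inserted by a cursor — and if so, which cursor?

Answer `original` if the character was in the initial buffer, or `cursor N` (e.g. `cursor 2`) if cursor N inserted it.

After op 1 (move_right): buffer="sshkewl" (len 7), cursors c1@1 c2@4, authorship .......
After op 2 (delete): buffer="shewl" (len 5), cursors c1@0 c2@2, authorship .....
After op 3 (delete): buffer="sewl" (len 4), cursors c1@0 c2@1, authorship ....
After op 4 (move_left): buffer="sewl" (len 4), cursors c1@0 c2@0, authorship ....
After op 5 (move_right): buffer="sewl" (len 4), cursors c1@1 c2@1, authorship ....
After op 6 (insert('p')): buffer="sppewl" (len 6), cursors c1@3 c2@3, authorship .12...
After op 7 (insert('k')): buffer="sppkkewl" (len 8), cursors c1@5 c2@5, authorship .1212...
Authorship (.=original, N=cursor N): . 1 2 1 2 . . .
Index 2: author = 2

Answer: cursor 2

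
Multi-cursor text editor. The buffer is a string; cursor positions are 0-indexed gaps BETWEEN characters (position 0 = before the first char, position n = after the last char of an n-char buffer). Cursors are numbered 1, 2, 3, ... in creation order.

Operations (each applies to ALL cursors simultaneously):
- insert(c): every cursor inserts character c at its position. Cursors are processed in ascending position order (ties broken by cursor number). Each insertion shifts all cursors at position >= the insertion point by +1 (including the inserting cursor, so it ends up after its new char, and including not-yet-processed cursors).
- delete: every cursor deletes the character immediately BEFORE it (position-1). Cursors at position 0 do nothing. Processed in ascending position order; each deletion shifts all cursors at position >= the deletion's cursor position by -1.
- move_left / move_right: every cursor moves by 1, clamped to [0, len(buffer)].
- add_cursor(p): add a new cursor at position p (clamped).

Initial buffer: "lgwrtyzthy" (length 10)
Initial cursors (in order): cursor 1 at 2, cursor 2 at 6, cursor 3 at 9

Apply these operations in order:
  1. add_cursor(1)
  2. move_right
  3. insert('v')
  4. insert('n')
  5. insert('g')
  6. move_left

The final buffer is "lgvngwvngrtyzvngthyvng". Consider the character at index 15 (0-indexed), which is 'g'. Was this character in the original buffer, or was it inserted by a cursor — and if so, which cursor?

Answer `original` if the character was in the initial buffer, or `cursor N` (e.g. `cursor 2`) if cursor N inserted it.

After op 1 (add_cursor(1)): buffer="lgwrtyzthy" (len 10), cursors c4@1 c1@2 c2@6 c3@9, authorship ..........
After op 2 (move_right): buffer="lgwrtyzthy" (len 10), cursors c4@2 c1@3 c2@7 c3@10, authorship ..........
After op 3 (insert('v')): buffer="lgvwvrtyzvthyv" (len 14), cursors c4@3 c1@5 c2@10 c3@14, authorship ..4.1....2...3
After op 4 (insert('n')): buffer="lgvnwvnrtyzvnthyvn" (len 18), cursors c4@4 c1@7 c2@13 c3@18, authorship ..44.11....22...33
After op 5 (insert('g')): buffer="lgvngwvngrtyzvngthyvng" (len 22), cursors c4@5 c1@9 c2@16 c3@22, authorship ..444.111....222...333
After op 6 (move_left): buffer="lgvngwvngrtyzvngthyvng" (len 22), cursors c4@4 c1@8 c2@15 c3@21, authorship ..444.111....222...333
Authorship (.=original, N=cursor N): . . 4 4 4 . 1 1 1 . . . . 2 2 2 . . . 3 3 3
Index 15: author = 2

Answer: cursor 2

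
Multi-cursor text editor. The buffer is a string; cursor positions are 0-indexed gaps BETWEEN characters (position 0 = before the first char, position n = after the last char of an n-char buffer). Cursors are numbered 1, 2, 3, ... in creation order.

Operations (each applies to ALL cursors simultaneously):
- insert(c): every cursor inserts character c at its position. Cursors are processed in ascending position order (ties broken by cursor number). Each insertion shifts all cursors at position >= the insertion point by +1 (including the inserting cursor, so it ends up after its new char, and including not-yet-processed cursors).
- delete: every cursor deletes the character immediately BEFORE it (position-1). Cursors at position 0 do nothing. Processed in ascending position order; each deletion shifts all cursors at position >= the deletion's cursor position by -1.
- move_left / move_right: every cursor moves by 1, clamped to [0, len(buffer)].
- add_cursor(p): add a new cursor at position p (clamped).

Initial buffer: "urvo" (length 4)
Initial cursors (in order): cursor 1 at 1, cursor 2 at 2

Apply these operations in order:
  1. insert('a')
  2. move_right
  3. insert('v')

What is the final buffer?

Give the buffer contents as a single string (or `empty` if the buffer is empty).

Answer: uarvavvo

Derivation:
After op 1 (insert('a')): buffer="uaravo" (len 6), cursors c1@2 c2@4, authorship .1.2..
After op 2 (move_right): buffer="uaravo" (len 6), cursors c1@3 c2@5, authorship .1.2..
After op 3 (insert('v')): buffer="uarvavvo" (len 8), cursors c1@4 c2@7, authorship .1.12.2.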